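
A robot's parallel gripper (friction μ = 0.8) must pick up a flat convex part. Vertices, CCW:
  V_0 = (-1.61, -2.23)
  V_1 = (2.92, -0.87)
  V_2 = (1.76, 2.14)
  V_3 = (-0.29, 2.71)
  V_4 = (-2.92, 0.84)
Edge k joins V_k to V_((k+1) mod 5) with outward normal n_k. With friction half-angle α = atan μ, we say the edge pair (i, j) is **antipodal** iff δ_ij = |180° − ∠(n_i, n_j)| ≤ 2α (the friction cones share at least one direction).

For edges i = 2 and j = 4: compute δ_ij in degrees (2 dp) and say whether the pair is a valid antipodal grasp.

δ = 51.35°, valid

α = atan 0.8 = 38.66°;  2α = 77.32°
edge 2: e_2 = (-2.05, +0.57);  n_2 = (+0.2679, +0.9635)
edge 4: e_4 = (+1.31, -3.07);  n_4 = (-0.9198, -0.3925)
∠(n_2, n_4) = 128.65°
δ = |180° − 128.65°| = 51.35°
51.35° ≤ 2α = 77.32°  →  valid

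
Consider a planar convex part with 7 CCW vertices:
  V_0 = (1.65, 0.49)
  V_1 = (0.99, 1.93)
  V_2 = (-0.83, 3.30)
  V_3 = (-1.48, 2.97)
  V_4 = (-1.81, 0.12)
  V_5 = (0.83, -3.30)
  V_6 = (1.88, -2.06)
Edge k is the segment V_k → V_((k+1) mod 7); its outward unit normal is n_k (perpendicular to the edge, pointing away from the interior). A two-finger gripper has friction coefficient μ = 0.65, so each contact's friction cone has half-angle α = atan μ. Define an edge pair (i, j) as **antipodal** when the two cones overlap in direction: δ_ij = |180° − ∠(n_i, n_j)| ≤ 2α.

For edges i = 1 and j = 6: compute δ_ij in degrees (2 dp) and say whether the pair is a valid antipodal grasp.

α = atan 0.65 = 33.02°;  2α = 66.05°
edge 1: e_1 = (-1.82, +1.37);  n_1 = (+0.6014, +0.7989)
edge 6: e_6 = (-0.23, +2.55);  n_6 = (+0.9960, +0.0898)
∠(n_1, n_6) = 47.88°
δ = |180° − 47.88°| = 132.12°
132.12° > 2α = 66.05°  →  invalid

δ = 132.12°, invalid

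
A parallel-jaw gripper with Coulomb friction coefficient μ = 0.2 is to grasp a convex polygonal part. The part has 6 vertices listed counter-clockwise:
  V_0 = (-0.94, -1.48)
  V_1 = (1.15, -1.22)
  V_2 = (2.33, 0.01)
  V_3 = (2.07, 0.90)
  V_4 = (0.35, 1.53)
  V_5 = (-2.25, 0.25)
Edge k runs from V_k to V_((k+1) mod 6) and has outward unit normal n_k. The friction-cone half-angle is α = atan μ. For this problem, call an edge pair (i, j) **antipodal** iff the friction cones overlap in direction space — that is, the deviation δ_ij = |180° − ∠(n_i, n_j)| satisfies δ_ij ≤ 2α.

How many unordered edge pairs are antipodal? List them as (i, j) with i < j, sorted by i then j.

count = 3; pairs: (0,4), (1,4), (2,5)

α = atan 0.2 = 11.31°;  2α = 22.62°
n_0 = (+0.1235, -0.9924)
n_1 = (+0.7216, -0.6923)
n_2 = (+0.9599, +0.2804)
n_3 = (+0.3439, +0.9390)
n_4 = (-0.4417, +0.8972)
n_5 = (-0.7972, -0.6037)
  (0,1): δ = 140.90°  ·
  (0,2): δ = 80.81°  ·
  (0,3): δ = 27.21°  ·
  (0,4): δ = 19.12°  ✓
  (0,5): δ = 120.04°  ·
  (1,2): δ = 119.90°  ·
  (1,3): δ = 66.31°  ·
  (1,4): δ = 19.98°  ✓
  (1,5): δ = 80.95°  ·
  (2,3): δ = 126.40°  ·
  (2,4): δ = 80.07°  ·
  (2,5): δ = 20.85°  ✓
  (3,4): δ = 133.67°  ·
  (3,5): δ = 32.75°  ·
  (4,5): δ = 79.08°  ·
antipodal pairs: 3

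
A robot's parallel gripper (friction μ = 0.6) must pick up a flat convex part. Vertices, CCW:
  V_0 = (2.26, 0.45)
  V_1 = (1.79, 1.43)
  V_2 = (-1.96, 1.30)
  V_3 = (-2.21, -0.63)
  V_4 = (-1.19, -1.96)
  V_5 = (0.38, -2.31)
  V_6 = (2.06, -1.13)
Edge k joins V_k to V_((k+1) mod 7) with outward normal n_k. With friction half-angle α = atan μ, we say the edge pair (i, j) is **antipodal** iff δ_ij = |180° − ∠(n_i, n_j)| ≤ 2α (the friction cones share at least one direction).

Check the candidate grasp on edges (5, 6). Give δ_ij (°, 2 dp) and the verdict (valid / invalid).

α = atan 0.6 = 30.96°;  2α = 61.93°
edge 5: e_5 = (+1.68, +1.18);  n_5 = (+0.5748, -0.8183)
edge 6: e_6 = (+0.20, +1.58);  n_6 = (+0.9921, -0.1256)
∠(n_5, n_6) = 47.70°
δ = |180° − 47.70°| = 132.30°
132.30° > 2α = 61.93°  →  invalid

δ = 132.30°, invalid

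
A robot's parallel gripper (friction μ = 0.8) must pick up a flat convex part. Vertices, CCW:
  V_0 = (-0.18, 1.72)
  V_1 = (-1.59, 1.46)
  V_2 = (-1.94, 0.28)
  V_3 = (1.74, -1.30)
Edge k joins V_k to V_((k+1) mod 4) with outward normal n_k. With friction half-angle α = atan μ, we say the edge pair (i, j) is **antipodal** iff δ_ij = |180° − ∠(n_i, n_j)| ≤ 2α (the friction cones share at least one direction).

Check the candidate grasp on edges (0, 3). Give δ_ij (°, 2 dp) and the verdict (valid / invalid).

α = atan 0.8 = 38.66°;  2α = 77.32°
edge 0: e_0 = (-1.41, -0.26);  n_0 = (-0.1813, +0.9834)
edge 3: e_3 = (-1.92, +3.02);  n_3 = (+0.8439, +0.5365)
∠(n_0, n_3) = 68.00°
δ = |180° − 68.00°| = 112.00°
112.00° > 2α = 77.32°  →  invalid

δ = 112.00°, invalid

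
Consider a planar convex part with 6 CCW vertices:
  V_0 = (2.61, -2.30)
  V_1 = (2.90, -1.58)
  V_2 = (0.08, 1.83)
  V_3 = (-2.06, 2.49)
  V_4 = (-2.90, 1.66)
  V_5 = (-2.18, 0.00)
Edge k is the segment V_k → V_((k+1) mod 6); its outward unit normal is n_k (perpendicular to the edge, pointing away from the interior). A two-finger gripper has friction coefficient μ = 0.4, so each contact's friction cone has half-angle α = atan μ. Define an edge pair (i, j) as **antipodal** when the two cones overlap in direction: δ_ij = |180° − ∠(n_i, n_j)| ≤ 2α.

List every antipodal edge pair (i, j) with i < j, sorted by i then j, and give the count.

count = 4; pairs: (0,3), (1,4), (1,5), (2,5)

α = atan 0.4 = 21.80°;  2α = 43.60°
n_0 = (+0.9276, -0.3736)
n_1 = (+0.7706, +0.6373)
n_2 = (+0.2947, +0.9556)
n_3 = (-0.7029, +0.7113)
n_4 = (-0.9174, -0.3979)
n_5 = (-0.4329, -0.9015)
  (0,1): δ = 118.47°  ·
  (0,2): δ = 85.20°  ·
  (0,3): δ = 23.40°  ✓
  (0,4): δ = 45.39°  ·
  (0,5): δ = 86.29°  ·
  (1,2): δ = 146.73°  ·
  (1,3): δ = 84.93°  ·
  (1,4): δ = 16.14°  ✓
  (1,5): δ = 24.76°  ✓
  (2,3): δ = 118.20°  ·
  (2,4): δ = 49.41°  ·
  (2,5): δ = 8.51°  ✓
  (3,4): δ = 111.21°  ·
  (3,5): δ = 70.31°  ·
  (4,5): δ = 139.10°  ·
antipodal pairs: 4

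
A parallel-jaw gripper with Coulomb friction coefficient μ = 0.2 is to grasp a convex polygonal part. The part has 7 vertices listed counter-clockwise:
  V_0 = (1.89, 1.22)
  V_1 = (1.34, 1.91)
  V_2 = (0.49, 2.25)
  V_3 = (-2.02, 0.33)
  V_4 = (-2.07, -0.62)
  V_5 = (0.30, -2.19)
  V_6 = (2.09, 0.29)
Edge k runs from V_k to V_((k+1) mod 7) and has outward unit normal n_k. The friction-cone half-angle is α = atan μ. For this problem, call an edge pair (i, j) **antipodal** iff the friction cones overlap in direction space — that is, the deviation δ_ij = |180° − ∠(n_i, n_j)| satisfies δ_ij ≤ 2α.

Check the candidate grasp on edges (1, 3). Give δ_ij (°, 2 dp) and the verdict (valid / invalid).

α = atan 0.2 = 11.31°;  2α = 22.62°
edge 1: e_1 = (-0.85, +0.34);  n_1 = (+0.3714, +0.9285)
edge 3: e_3 = (-0.05, -0.95);  n_3 = (-0.9986, +0.0526)
∠(n_1, n_3) = 108.79°
δ = |180° − 108.79°| = 71.21°
71.21° > 2α = 22.62°  →  invalid

δ = 71.21°, invalid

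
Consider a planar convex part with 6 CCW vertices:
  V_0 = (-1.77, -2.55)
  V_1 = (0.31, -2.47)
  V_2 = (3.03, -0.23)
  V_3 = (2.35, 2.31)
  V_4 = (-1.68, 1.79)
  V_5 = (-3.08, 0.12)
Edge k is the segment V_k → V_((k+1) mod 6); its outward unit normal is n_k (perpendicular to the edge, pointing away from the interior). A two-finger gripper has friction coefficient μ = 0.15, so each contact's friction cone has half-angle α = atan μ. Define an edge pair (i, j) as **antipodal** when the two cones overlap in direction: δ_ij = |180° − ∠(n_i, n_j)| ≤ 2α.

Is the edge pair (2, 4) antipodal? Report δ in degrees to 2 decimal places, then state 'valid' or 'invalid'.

δ = 54.96°, invalid

α = atan 0.15 = 8.53°;  2α = 17.06°
edge 2: e_2 = (-0.68, +2.54);  n_2 = (+0.9660, +0.2586)
edge 4: e_4 = (-1.40, -1.67);  n_4 = (-0.7663, +0.6424)
∠(n_2, n_4) = 125.04°
δ = |180° − 125.04°| = 54.96°
54.96° > 2α = 17.06°  →  invalid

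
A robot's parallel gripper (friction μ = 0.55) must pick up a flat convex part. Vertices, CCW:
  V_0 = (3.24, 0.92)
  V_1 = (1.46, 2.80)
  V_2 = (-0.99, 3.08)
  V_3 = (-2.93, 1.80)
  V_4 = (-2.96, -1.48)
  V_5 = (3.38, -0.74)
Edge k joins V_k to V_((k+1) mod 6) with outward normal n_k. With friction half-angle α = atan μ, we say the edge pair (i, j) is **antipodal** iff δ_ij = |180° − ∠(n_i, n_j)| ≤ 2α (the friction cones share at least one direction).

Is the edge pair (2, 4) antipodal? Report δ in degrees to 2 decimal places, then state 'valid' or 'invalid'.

α = atan 0.55 = 28.81°;  2α = 57.62°
edge 2: e_2 = (-1.94, -1.28);  n_2 = (-0.5507, +0.8347)
edge 4: e_4 = (+6.34, +0.74);  n_4 = (+0.1159, -0.9933)
∠(n_2, n_4) = 153.24°
δ = |180° − 153.24°| = 26.76°
26.76° ≤ 2α = 57.62°  →  valid

δ = 26.76°, valid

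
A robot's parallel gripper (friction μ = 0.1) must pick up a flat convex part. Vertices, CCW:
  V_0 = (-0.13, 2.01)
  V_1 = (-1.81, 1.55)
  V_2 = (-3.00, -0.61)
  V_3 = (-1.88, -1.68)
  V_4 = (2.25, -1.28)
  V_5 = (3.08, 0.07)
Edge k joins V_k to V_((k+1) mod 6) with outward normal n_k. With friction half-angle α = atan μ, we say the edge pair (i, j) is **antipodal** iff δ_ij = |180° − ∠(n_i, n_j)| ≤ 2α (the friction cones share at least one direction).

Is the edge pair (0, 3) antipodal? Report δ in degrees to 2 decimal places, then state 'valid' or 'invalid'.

δ = 9.78°, valid

α = atan 0.1 = 5.71°;  2α = 11.42°
edge 0: e_0 = (-1.68, -0.46);  n_0 = (-0.2641, +0.9645)
edge 3: e_3 = (+4.13, +0.40);  n_3 = (+0.0964, -0.9953)
∠(n_0, n_3) = 170.22°
δ = |180° − 170.22°| = 9.78°
9.78° ≤ 2α = 11.42°  →  valid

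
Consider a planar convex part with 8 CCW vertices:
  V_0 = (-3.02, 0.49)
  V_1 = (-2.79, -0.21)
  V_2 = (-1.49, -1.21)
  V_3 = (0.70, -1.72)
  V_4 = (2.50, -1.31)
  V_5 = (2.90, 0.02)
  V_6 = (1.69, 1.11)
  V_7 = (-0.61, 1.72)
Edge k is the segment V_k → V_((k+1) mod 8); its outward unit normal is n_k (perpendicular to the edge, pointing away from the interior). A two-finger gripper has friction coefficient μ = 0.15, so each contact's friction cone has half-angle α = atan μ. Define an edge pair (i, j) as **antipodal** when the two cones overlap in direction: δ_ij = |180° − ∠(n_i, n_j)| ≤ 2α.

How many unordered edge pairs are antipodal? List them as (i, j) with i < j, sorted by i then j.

count = 3; pairs: (1,5), (2,6), (3,7)

α = atan 0.15 = 8.53°;  2α = 17.06°
n_0 = (-0.9500, -0.3122)
n_1 = (-0.6097, -0.7926)
n_2 = (-0.2268, -0.9739)
n_3 = (+0.2221, -0.9750)
n_4 = (+0.9576, -0.2880)
n_5 = (+0.6693, +0.7430)
n_6 = (+0.2564, +0.9666)
n_7 = (-0.4546, +0.8907)
  (0,1): δ = 145.76°  ·
  (0,2): δ = 121.30°  ·
  (0,3): δ = 95.36°  ·
  (0,4): δ = 34.93°  ·
  (0,5): δ = 29.80°  ·
  (0,6): δ = 56.96°  ·
  (0,7): δ = 98.85°  ·
  (1,2): δ = 155.54°  ·
  (1,3): δ = 129.60°  ·
  (1,4): δ = 69.17°  ·
  (1,5): δ = 4.44°  ✓
  (1,6): δ = 22.71°  ·
  (1,7): δ = 64.61°  ·
  (2,3): δ = 154.06°  ·
  (2,4): δ = 93.63°  ·
  (2,5): δ = 28.90°  ·
  (2,6): δ = 1.74°  ✓
  (2,7): δ = 40.15°  ·
  (3,4): δ = 119.57°  ·
  (3,5): δ = 54.85°  ·
  (3,6): δ = 27.69°  ·
  (3,7): δ = 14.21°  ✓
  (4,5): δ = 115.27°  ·
  (4,6): δ = 88.12°  ·
  (4,7): δ = 46.22°  ·
  (5,6): δ = 152.84°  ·
  (5,7): δ = 110.95°  ·
  (6,7): δ = 138.11°  ·
antipodal pairs: 3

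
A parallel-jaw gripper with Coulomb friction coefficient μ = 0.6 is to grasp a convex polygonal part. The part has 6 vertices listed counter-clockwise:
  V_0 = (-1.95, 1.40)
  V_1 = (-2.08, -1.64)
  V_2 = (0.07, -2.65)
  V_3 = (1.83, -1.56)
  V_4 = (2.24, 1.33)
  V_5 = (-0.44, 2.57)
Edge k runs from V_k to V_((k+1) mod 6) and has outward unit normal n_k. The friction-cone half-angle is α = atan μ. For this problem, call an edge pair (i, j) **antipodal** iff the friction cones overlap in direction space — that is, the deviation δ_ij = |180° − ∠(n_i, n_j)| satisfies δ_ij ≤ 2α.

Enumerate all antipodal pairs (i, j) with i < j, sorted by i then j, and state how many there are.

α = atan 0.6 = 30.96°;  2α = 61.93°
n_0 = (-0.9991, +0.0427)
n_1 = (-0.4252, -0.9051)
n_2 = (+0.5265, -0.8502)
n_3 = (+0.9901, -0.1405)
n_4 = (+0.4199, +0.9076)
n_5 = (-0.6125, +0.7905)
  (0,1): δ = 112.71°  ·
  (0,2): δ = 55.78°  ✓
  (0,3): δ = 5.63°  ✓
  (0,4): δ = 67.62°  ·
  (0,5): δ = 130.22°  ·
  (1,2): δ = 123.07°  ·
  (1,3): δ = 72.91°  ·
  (1,4): δ = 0.33°  ✓
  (1,5): δ = 62.93°  ·
  (2,3): δ = 129.85°  ·
  (2,4): δ = 56.60°  ✓
  (2,5): δ = 6.00°  ✓
  (3,4): δ = 106.75°  ·
  (3,5): δ = 44.16°  ✓
  (4,5): δ = 117.40°  ·
antipodal pairs: 6

count = 6; pairs: (0,2), (0,3), (1,4), (2,4), (2,5), (3,5)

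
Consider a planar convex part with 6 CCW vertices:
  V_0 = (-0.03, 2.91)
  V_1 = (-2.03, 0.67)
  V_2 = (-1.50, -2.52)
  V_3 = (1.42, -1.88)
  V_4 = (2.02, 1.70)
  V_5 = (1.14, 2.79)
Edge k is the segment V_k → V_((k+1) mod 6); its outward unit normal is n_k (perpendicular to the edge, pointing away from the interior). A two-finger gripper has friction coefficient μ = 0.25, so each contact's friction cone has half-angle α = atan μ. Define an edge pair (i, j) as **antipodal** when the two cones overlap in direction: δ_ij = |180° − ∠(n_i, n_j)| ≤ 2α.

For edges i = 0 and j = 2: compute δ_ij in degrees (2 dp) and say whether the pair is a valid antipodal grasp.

δ = 35.88°, invalid

α = atan 0.25 = 14.04°;  2α = 28.07°
edge 0: e_0 = (-2.00, -2.24);  n_0 = (-0.7459, +0.6660)
edge 2: e_2 = (+2.92, +0.64);  n_2 = (+0.2141, -0.9768)
∠(n_0, n_2) = 144.12°
δ = |180° − 144.12°| = 35.88°
35.88° > 2α = 28.07°  →  invalid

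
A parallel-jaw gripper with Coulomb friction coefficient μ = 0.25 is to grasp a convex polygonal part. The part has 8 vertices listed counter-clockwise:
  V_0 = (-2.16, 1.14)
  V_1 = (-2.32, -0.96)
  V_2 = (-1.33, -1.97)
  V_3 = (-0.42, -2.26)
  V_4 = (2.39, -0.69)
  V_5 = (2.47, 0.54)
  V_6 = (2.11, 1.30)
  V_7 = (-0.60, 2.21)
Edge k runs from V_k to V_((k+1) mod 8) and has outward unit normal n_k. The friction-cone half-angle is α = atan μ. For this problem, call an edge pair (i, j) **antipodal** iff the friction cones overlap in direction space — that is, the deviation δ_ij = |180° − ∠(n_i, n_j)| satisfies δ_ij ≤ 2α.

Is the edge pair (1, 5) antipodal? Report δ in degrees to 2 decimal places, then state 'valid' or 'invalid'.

δ = 19.08°, valid

α = atan 0.25 = 14.04°;  2α = 28.07°
edge 1: e_1 = (+0.99, -1.01);  n_1 = (-0.7141, -0.7000)
edge 5: e_5 = (-0.36, +0.76);  n_5 = (+0.9037, +0.4281)
∠(n_1, n_5) = 160.92°
δ = |180° − 160.92°| = 19.08°
19.08° ≤ 2α = 28.07°  →  valid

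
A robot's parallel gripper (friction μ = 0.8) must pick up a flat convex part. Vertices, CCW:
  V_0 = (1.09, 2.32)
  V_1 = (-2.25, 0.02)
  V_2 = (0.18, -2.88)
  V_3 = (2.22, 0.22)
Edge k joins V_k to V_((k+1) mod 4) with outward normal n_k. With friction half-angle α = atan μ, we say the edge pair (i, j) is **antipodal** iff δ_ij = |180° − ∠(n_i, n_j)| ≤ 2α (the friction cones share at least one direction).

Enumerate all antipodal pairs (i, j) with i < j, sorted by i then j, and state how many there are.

count = 3; pairs: (0,2), (1,2), (1,3)

α = atan 0.8 = 38.66°;  2α = 77.32°
n_0 = (-0.5672, +0.8236)
n_1 = (-0.7665, -0.6423)
n_2 = (+0.8354, -0.5497)
n_3 = (+0.8806, +0.4738)
  (0,1): δ = 84.59°  ·
  (0,2): δ = 22.10°  ✓
  (0,3): δ = 83.73°  ·
  (1,2): δ = 73.31°  ✓
  (1,3): δ = 11.68°  ✓
  (2,3): δ = 118.37°  ·
antipodal pairs: 3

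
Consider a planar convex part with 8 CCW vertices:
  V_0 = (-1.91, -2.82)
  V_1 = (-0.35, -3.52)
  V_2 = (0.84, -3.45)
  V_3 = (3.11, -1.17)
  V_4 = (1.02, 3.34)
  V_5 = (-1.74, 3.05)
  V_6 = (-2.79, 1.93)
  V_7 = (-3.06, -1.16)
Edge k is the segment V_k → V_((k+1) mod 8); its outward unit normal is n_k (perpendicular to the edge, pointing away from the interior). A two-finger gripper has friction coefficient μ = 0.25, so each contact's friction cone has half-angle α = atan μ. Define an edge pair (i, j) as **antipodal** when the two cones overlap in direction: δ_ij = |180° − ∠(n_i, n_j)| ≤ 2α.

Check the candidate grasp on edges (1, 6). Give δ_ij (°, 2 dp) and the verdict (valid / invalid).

α = atan 0.25 = 14.04°;  2α = 28.07°
edge 1: e_1 = (+1.19, +0.07);  n_1 = (+0.0587, -0.9983)
edge 6: e_6 = (-0.27, -3.09);  n_6 = (-0.9962, +0.0870)
∠(n_1, n_6) = 98.36°
δ = |180° − 98.36°| = 81.64°
81.64° > 2α = 28.07°  →  invalid

δ = 81.64°, invalid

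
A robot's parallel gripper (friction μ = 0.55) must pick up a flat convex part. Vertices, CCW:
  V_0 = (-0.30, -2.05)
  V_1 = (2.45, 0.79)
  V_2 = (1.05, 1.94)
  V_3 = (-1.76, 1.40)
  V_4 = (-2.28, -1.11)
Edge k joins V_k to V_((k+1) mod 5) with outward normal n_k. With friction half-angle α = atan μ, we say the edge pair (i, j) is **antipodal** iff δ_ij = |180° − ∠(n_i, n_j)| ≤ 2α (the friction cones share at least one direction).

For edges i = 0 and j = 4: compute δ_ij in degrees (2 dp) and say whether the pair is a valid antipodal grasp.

δ = 108.68°, invalid

α = atan 0.55 = 28.81°;  2α = 57.62°
edge 0: e_0 = (+2.75, +2.84);  n_0 = (+0.7184, -0.6956)
edge 4: e_4 = (+1.98, -0.94);  n_4 = (-0.4289, -0.9034)
∠(n_0, n_4) = 71.32°
δ = |180° − 71.32°| = 108.68°
108.68° > 2α = 57.62°  →  invalid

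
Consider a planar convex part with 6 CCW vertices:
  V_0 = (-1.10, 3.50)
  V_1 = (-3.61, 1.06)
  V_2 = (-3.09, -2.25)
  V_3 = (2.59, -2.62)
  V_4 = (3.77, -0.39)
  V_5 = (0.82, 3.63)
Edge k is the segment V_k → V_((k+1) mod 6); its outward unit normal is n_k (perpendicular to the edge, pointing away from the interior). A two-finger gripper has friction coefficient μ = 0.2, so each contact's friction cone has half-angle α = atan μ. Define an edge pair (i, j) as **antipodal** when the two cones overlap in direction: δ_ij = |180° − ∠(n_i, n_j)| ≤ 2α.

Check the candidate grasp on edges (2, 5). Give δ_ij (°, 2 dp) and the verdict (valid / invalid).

δ = 7.60°, valid

α = atan 0.2 = 11.31°;  2α = 22.62°
edge 2: e_2 = (+5.68, -0.37);  n_2 = (-0.0650, -0.9979)
edge 5: e_5 = (-1.92, -0.13);  n_5 = (-0.0676, +0.9977)
∠(n_2, n_5) = 172.40°
δ = |180° − 172.40°| = 7.60°
7.60° ≤ 2α = 22.62°  →  valid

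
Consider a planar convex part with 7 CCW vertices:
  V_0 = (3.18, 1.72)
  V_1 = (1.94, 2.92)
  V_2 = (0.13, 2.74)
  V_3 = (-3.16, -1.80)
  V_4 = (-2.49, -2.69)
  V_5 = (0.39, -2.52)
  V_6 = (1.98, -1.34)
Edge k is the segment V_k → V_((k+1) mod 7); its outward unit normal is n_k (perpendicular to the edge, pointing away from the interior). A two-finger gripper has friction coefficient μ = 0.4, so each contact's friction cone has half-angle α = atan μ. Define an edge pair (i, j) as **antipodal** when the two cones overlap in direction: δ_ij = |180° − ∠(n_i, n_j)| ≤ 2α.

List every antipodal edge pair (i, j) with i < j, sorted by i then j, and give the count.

count = 5; pairs: (0,3), (1,4), (1,5), (2,5), (2,6)

α = atan 0.4 = 21.80°;  2α = 43.60°
n_0 = (+0.6954, +0.7186)
n_1 = (-0.0990, +0.9951)
n_2 = (-0.8097, +0.5868)
n_3 = (-0.7989, -0.6014)
n_4 = (+0.0589, -0.9983)
n_5 = (+0.5960, -0.8030)
n_6 = (+0.9310, -0.3651)
  (0,1): δ = 130.26°  ·
  (0,2): δ = 81.87°  ·
  (0,3): δ = 8.97°  ✓
  (0,4): δ = 47.44°  ·
  (0,5): δ = 80.64°  ·
  (0,6): δ = 112.65°  ·
  (1,2): δ = 131.61°  ·
  (1,3): δ = 58.71°  ·
  (1,4): δ = 2.30°  ✓
  (1,5): δ = 30.90°  ✓
  (1,6): δ = 62.91°  ·
  (2,3): δ = 107.10°  ·
  (2,4): δ = 50.69°  ·
  (2,5): δ = 17.49°  ✓
  (2,6): δ = 14.52°  ✓
  (3,4): δ = 123.59°  ·
  (3,5): δ = 90.39°  ·
  (3,6): δ = 58.39°  ·
  (4,5): δ = 146.80°  ·
  (4,6): δ = 114.79°  ·
  (5,6): δ = 147.99°  ·
antipodal pairs: 5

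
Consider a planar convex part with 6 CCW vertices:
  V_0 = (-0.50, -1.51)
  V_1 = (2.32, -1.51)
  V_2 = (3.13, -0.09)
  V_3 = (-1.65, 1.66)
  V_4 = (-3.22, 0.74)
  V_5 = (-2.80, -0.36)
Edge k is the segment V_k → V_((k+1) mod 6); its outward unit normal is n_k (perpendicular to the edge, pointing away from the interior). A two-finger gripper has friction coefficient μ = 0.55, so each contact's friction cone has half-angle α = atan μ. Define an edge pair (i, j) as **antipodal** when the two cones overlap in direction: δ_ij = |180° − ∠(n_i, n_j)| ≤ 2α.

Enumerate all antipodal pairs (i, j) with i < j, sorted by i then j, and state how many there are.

α = atan 0.55 = 28.81°;  2α = 57.62°
n_0 = (+0.0000, -1.0000)
n_1 = (+0.8686, -0.4955)
n_2 = (+0.3438, +0.9390)
n_3 = (-0.5056, +0.8628)
n_4 = (-0.9342, -0.3567)
n_5 = (-0.4472, -0.8944)
  (0,1): δ = 119.70°  ·
  (0,2): δ = 20.11°  ✓
  (0,3): δ = 30.37°  ✓
  (0,4): δ = 110.90°  ·
  (0,5): δ = 153.43°  ·
  (1,2): δ = 80.41°  ·
  (1,3): δ = 29.93°  ✓
  (1,4): δ = 50.60°  ✓
  (1,5): δ = 93.14°  ·
  (2,3): δ = 129.52°  ·
  (2,4): δ = 48.99°  ✓
  (2,5): δ = 6.46°  ✓
  (3,4): δ = 99.47°  ·
  (3,5): δ = 56.93°  ✓
  (4,5): δ = 137.46°  ·
antipodal pairs: 7

count = 7; pairs: (0,2), (0,3), (1,3), (1,4), (2,4), (2,5), (3,5)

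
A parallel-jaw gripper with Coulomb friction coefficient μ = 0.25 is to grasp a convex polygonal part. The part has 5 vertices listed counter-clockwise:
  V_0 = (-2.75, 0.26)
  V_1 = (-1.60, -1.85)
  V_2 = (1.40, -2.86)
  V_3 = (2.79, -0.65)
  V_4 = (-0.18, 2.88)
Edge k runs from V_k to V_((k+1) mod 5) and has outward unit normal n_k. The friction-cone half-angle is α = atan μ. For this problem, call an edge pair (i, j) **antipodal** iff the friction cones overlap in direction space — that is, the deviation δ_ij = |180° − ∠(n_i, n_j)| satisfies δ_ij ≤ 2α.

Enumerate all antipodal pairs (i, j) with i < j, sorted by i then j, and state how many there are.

α = atan 0.25 = 14.04°;  2α = 28.07°
n_0 = (-0.8781, -0.4786)
n_1 = (-0.3191, -0.9477)
n_2 = (+0.8465, -0.5324)
n_3 = (+0.7652, +0.6438)
n_4 = (-0.7139, +0.7003)
  (0,1): δ = 137.20°  ·
  (0,2): δ = 60.76°  ·
  (0,3): δ = 11.48°  ✓
  (0,4): δ = 106.96°  ·
  (1,2): δ = 103.56°  ·
  (1,3): δ = 31.32°  ·
  (1,4): δ = 64.16°  ·
  (2,3): δ = 107.76°  ·
  (2,4): δ = 12.28°  ✓
  (3,4): δ = 84.52°  ·
antipodal pairs: 2

count = 2; pairs: (0,3), (2,4)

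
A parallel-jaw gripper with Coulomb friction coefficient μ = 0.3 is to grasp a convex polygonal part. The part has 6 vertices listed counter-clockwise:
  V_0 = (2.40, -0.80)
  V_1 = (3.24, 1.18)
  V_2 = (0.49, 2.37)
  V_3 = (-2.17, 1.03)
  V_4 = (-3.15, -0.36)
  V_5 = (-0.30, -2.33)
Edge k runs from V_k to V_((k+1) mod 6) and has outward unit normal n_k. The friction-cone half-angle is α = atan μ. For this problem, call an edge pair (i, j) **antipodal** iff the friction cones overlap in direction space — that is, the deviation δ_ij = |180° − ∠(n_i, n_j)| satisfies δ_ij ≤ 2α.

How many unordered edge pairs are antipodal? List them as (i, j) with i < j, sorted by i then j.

count = 4; pairs: (0,3), (1,4), (2,5), (3,5)

α = atan 0.3 = 16.70°;  2α = 33.40°
n_0 = (+0.9206, -0.3905)
n_1 = (+0.3971, +0.9178)
n_2 = (-0.4499, +0.8931)
n_3 = (-0.8173, +0.5762)
n_4 = (-0.5686, -0.8226)
n_5 = (+0.4930, -0.8700)
  (0,1): δ = 90.41°  ·
  (0,2): δ = 40.27°  ·
  (0,3): δ = 12.20°  ✓
  (0,4): δ = 78.34°  ·
  (0,5): δ = 142.53°  ·
  (1,2): δ = 129.86°  ·
  (1,3): δ = 101.79°  ·
  (1,4): δ = 11.25°  ✓
  (1,5): δ = 52.94°  ·
  (2,3): δ = 151.92°  ·
  (2,4): δ = 61.39°  ·
  (2,5): δ = 2.80°  ✓
  (3,4): δ = 89.47°  ·
  (3,5): δ = 25.28°  ✓
  (4,5): δ = 115.81°  ·
antipodal pairs: 4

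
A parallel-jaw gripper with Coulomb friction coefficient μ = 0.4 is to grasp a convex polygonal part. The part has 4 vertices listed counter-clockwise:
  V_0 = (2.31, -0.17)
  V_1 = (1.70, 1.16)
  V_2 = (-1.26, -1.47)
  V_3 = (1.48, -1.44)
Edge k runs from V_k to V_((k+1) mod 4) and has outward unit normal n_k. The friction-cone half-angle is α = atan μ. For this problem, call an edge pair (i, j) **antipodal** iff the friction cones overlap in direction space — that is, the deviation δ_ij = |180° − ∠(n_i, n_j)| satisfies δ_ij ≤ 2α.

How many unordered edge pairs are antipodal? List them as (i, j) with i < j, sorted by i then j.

count = 2; pairs: (1,2), (1,3)

α = atan 0.4 = 21.80°;  2α = 43.60°
n_0 = (+0.9090, +0.4169)
n_1 = (-0.6642, +0.7475)
n_2 = (+0.0109, -0.9999)
n_3 = (+0.8371, -0.5471)
  (0,1): δ = 73.02°  ·
  (0,2): δ = 65.99°  ·
  (0,3): δ = 122.20°  ·
  (1,2): δ = 40.99°  ✓
  (1,3): δ = 15.21°  ✓
  (2,3): δ = 123.79°  ·
antipodal pairs: 2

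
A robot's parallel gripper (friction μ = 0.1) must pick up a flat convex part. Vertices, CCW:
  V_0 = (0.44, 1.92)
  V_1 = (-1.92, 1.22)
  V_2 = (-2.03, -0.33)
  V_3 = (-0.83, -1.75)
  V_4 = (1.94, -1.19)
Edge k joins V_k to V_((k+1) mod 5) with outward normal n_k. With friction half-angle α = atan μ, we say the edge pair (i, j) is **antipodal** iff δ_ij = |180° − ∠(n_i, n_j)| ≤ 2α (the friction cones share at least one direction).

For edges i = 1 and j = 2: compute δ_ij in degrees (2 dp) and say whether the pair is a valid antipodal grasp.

α = atan 0.1 = 5.71°;  2α = 11.42°
edge 1: e_1 = (-0.11, -1.55);  n_1 = (-0.9975, +0.0708)
edge 2: e_2 = (+1.20, -1.42);  n_2 = (-0.7638, -0.6455)
∠(n_1, n_2) = 44.26°
δ = |180° − 44.26°| = 135.74°
135.74° > 2α = 11.42°  →  invalid

δ = 135.74°, invalid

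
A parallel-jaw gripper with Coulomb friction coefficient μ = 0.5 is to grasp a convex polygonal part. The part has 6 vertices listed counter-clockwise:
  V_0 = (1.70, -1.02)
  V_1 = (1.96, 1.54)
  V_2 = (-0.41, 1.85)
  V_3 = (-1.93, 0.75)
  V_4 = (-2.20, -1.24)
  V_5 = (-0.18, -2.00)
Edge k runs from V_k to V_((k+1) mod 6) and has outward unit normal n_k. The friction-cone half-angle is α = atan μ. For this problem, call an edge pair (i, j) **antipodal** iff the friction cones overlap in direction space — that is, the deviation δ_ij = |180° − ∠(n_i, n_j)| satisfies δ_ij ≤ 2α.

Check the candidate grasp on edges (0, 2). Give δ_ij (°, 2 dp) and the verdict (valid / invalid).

δ = 48.31°, valid

α = atan 0.5 = 26.57°;  2α = 53.13°
edge 0: e_0 = (+0.26, +2.56);  n_0 = (+0.9949, -0.1010)
edge 2: e_2 = (-1.52, -1.10);  n_2 = (-0.5863, +0.8101)
∠(n_0, n_2) = 131.69°
δ = |180° − 131.69°| = 48.31°
48.31° ≤ 2α = 53.13°  →  valid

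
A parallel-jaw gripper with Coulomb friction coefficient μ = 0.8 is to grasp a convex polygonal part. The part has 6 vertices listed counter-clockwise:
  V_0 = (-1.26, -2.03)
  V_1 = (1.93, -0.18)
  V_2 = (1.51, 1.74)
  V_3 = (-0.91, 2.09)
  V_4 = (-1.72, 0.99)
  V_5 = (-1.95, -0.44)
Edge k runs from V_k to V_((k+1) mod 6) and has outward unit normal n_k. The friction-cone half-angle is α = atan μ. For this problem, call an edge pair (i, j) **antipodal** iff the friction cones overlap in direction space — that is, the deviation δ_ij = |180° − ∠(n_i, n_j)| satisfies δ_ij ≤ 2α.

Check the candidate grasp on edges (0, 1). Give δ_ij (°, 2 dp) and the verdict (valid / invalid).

α = atan 0.8 = 38.66°;  2α = 77.32°
edge 0: e_0 = (+3.19, +1.85);  n_0 = (+0.5017, -0.8651)
edge 1: e_1 = (-0.42, +1.92);  n_1 = (+0.9769, +0.2137)
∠(n_0, n_1) = 72.23°
δ = |180° − 72.23°| = 107.77°
107.77° > 2α = 77.32°  →  invalid

δ = 107.77°, invalid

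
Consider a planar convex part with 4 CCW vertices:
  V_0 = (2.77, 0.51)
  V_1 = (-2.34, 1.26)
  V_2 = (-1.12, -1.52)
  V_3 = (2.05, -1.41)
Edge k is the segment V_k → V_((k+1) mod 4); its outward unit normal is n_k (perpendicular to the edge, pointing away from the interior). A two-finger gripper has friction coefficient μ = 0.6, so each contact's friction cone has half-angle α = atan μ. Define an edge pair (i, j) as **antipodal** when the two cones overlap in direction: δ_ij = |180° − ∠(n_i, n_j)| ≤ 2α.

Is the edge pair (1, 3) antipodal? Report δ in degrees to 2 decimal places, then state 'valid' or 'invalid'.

α = atan 0.6 = 30.96°;  2α = 61.93°
edge 1: e_1 = (+1.22, -2.78);  n_1 = (-0.9157, -0.4019)
edge 3: e_3 = (+0.72, +1.92);  n_3 = (+0.9363, -0.3511)
∠(n_1, n_3) = 135.75°
δ = |180° − 135.75°| = 44.25°
44.25° ≤ 2α = 61.93°  →  valid

δ = 44.25°, valid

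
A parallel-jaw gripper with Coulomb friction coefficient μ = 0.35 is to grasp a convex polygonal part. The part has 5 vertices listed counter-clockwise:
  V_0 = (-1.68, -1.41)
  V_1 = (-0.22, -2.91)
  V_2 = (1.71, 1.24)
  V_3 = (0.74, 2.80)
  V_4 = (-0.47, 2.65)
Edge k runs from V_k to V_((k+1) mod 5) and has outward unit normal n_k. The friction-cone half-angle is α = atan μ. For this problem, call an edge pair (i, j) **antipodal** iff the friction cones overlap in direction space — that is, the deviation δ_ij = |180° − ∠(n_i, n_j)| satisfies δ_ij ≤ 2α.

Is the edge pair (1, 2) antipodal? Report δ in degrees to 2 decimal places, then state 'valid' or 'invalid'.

α = atan 0.35 = 19.29°;  2α = 38.58°
edge 1: e_1 = (+1.93, +4.15);  n_1 = (+0.9067, -0.4217)
edge 2: e_2 = (-0.97, +1.56);  n_2 = (+0.8492, +0.5280)
∠(n_1, n_2) = 56.81°
δ = |180° − 56.81°| = 123.19°
123.19° > 2α = 38.58°  →  invalid

δ = 123.19°, invalid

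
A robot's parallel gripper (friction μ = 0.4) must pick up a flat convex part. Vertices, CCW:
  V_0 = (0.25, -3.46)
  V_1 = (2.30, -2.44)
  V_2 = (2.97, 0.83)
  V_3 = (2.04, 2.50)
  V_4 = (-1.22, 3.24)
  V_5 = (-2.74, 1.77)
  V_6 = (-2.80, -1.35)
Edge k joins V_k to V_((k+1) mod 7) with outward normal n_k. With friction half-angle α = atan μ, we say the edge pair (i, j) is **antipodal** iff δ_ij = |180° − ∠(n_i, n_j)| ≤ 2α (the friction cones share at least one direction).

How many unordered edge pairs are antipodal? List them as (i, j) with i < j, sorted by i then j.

α = atan 0.4 = 21.80°;  2α = 43.60°
n_0 = (+0.4455, -0.8953)
n_1 = (+0.9796, -0.2007)
n_2 = (+0.8737, +0.4865)
n_3 = (+0.2214, +0.9752)
n_4 = (-0.6952, +0.7188)
n_5 = (-0.9998, +0.0192)
n_6 = (-0.5689, -0.8224)
  (0,1): δ = 128.03°  ·
  (0,2): δ = 87.34°  ·
  (0,3): δ = 39.24°  ✓
  (0,4): δ = 17.59°  ✓
  (0,5): δ = 62.45°  ·
  (0,6): δ = 118.87°  ·
  (1,2): δ = 139.31°  ·
  (1,3): δ = 91.21°  ·
  (1,4): δ = 34.38°  ✓
  (1,5): δ = 10.48°  ✓
  (1,6): δ = 66.90°  ·
  (2,3): δ = 131.90°  ·
  (2,4): δ = 75.07°  ·
  (2,5): δ = 30.21°  ✓
  (2,6): δ = 26.21°  ✓
  (3,4): δ = 123.17°  ·
  (3,5): δ = 78.31°  ·
  (3,6): δ = 21.89°  ✓
  (4,5): δ = 135.14°  ·
  (4,6): δ = 78.72°  ·
  (5,6): δ = 123.57°  ·
antipodal pairs: 7

count = 7; pairs: (0,3), (0,4), (1,4), (1,5), (2,5), (2,6), (3,6)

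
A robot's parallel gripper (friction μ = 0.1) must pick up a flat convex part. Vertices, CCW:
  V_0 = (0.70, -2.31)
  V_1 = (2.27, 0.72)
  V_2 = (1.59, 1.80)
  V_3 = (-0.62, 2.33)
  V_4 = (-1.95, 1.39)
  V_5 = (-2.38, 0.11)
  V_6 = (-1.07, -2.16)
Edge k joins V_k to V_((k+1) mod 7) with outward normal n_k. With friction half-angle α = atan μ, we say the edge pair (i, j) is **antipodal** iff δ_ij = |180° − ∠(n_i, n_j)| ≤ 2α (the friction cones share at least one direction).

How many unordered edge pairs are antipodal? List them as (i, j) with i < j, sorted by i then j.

count = 3; pairs: (0,4), (1,5), (2,6)

α = atan 0.1 = 5.71°;  2α = 11.42°
n_0 = (+0.8879, -0.4601)
n_1 = (+0.8462, +0.5328)
n_2 = (+0.2332, +0.9724)
n_3 = (-0.5772, +0.8166)
n_4 = (-0.9479, +0.3184)
n_5 = (-0.8661, -0.4998)
n_6 = (-0.0844, -0.9964)
  (0,1): δ = 120.41°  ·
  (0,2): δ = 76.09°  ·
  (0,3): δ = 27.36°  ·
  (0,4): δ = 8.82°  ✓
  (0,5): δ = 57.38°  ·
  (0,6): δ = 112.55°  ·
  (1,2): δ = 135.68°  ·
  (1,3): δ = 86.94°  ·
  (1,4): δ = 50.76°  ·
  (1,5): δ = 2.21°  ✓
  (1,6): δ = 52.96°  ·
  (2,3): δ = 131.26°  ·
  (2,4): δ = 95.08°  ·
  (2,5): δ = 46.53°  ·
  (2,6): δ = 8.64°  ✓
  (3,4): δ = 143.82°  ·
  (3,5): δ = 95.26°  ·
  (3,6): δ = 40.10°  ·
  (4,5): δ = 131.44°  ·
  (4,6): δ = 76.27°  ·
  (5,6): δ = 124.83°  ·
antipodal pairs: 3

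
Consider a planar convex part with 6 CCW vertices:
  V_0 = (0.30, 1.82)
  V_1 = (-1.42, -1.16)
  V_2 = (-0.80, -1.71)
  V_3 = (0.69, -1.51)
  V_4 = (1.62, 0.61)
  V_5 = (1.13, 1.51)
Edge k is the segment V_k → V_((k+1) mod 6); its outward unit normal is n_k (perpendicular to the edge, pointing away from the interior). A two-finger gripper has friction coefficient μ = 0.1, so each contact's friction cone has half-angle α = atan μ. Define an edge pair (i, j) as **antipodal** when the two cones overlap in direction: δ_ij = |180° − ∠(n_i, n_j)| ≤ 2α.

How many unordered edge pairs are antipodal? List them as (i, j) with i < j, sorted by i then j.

count = 1; pairs: (0,3)

α = atan 0.1 = 5.71°;  2α = 11.42°
n_0 = (-0.8661, +0.4999)
n_1 = (-0.6636, -0.7481)
n_2 = (+0.1330, -0.9911)
n_3 = (+0.9158, -0.4017)
n_4 = (+0.8783, +0.4782)
n_5 = (+0.3499, +0.9368)
  (0,1): δ = 101.58°  ·
  (0,2): δ = 52.36°  ·
  (0,3): δ = 6.31°  ✓
  (0,4): δ = 58.56°  ·
  (0,5): δ = 99.51°  ·
  (1,2): δ = 130.78°  ·
  (1,3): δ = 72.11°  ·
  (1,4): δ = 19.86°  ·
  (1,5): δ = 21.10°  ·
  (2,3): δ = 121.33°  ·
  (2,4): δ = 69.08°  ·
  (2,5): δ = 28.13°  ·
  (3,4): δ = 127.75°  ·
  (3,5): δ = 86.79°  ·
  (4,5): δ = 139.05°  ·
antipodal pairs: 1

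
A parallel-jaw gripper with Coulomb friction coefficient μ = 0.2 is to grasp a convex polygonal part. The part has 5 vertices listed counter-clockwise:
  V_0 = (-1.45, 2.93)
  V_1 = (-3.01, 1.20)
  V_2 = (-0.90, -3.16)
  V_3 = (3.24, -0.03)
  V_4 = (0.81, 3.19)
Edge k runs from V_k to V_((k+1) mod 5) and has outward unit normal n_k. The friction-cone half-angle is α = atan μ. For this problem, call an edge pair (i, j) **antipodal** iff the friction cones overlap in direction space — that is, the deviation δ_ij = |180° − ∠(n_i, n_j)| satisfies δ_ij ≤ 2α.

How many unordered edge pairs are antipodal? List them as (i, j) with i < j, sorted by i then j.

count = 2; pairs: (0,2), (1,3)

α = atan 0.2 = 11.31°;  2α = 22.62°
n_0 = (-0.7427, +0.6697)
n_1 = (-0.9001, -0.4356)
n_2 = (+0.6031, -0.7977)
n_3 = (+0.7982, +0.6024)
n_4 = (-0.1143, +0.9934)
  (0,1): δ = 112.13°  ·
  (0,2): δ = 10.87°  ✓
  (0,3): δ = 79.08°  ·
  (0,4): δ = 138.60°  ·
  (1,2): δ = 78.73°  ·
  (1,3): δ = 11.22°  ✓
  (1,4): δ = 70.74°  ·
  (2,3): δ = 90.05°  ·
  (2,4): δ = 30.53°  ·
  (3,4): δ = 120.48°  ·
antipodal pairs: 2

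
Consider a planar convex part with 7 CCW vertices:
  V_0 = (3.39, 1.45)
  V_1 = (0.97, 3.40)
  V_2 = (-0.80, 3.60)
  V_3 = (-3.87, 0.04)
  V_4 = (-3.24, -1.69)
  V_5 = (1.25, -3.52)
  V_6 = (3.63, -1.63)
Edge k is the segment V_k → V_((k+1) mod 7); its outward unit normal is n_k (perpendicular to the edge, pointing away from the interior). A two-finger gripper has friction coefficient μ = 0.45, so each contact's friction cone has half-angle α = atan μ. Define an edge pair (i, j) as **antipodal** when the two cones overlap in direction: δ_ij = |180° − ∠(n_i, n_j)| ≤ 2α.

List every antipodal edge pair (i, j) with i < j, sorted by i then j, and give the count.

count = 7; pairs: (0,3), (0,4), (1,4), (1,5), (2,5), (2,6), (3,6)

α = atan 0.45 = 24.23°;  2α = 48.46°
n_0 = (+0.6274, +0.7787)
n_1 = (+0.1123, +0.9937)
n_2 = (-0.7573, +0.6531)
n_3 = (-0.9396, -0.3422)
n_4 = (-0.3774, -0.9260)
n_5 = (+0.6219, -0.7831)
n_6 = (+0.9970, +0.0777)
  (0,1): δ = 147.59°  ·
  (0,2): δ = 91.91°  ·
  (0,3): δ = 31.13°  ✓
  (0,4): δ = 16.69°  ✓
  (0,5): δ = 77.32°  ·
  (0,6): δ = 133.32°  ·
  (1,2): δ = 124.33°  ·
  (1,3): δ = 63.54°  ·
  (1,4): δ = 15.73°  ✓
  (1,5): δ = 44.90°  ✓
  (1,6): δ = 100.90°  ·
  (2,3): δ = 119.22°  ·
  (2,4): δ = 71.40°  ·
  (2,5): δ = 10.77°  ✓
  (2,6): δ = 45.23°  ✓
  (3,4): δ = 132.18°  ·
  (3,5): δ = 71.56°  ·
  (3,6): δ = 15.55°  ✓
  (4,5): δ = 119.37°  ·
  (4,6): δ = 63.37°  ·
  (5,6): δ = 124.00°  ·
antipodal pairs: 7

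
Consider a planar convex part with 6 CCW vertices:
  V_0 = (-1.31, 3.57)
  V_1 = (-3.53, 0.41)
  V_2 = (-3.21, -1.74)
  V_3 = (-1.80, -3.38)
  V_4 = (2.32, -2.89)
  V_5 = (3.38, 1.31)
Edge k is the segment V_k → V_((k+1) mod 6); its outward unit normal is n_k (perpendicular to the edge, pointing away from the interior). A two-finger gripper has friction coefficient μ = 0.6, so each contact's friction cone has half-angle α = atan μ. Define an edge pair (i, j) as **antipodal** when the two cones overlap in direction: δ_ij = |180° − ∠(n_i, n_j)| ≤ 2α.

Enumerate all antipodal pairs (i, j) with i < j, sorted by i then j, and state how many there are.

α = atan 0.6 = 30.96°;  2α = 61.93°
n_0 = (-0.8183, +0.5749)
n_1 = (-0.9891, -0.1472)
n_2 = (-0.7583, -0.6519)
n_3 = (+0.1181, -0.9930)
n_4 = (+0.9696, -0.2447)
n_5 = (+0.4341, +0.9009)
  (0,1): δ = 136.45°  ·
  (0,2): δ = 104.22°  ·
  (0,3): δ = 48.13°  ✓
  (0,4): δ = 20.92°  ✓
  (0,5): δ = 99.36°  ·
  (1,2): δ = 147.78°  ·
  (1,3): δ = 91.68°  ·
  (1,4): δ = 22.63°  ✓
  (1,5): δ = 55.81°  ✓
  (2,3): δ = 123.91°  ·
  (2,4): δ = 54.85°  ✓
  (2,5): δ = 23.58°  ✓
  (3,4): δ = 110.95°  ·
  (3,5): δ = 32.51°  ✓
  (4,5): δ = 101.56°  ·
antipodal pairs: 7

count = 7; pairs: (0,3), (0,4), (1,4), (1,5), (2,4), (2,5), (3,5)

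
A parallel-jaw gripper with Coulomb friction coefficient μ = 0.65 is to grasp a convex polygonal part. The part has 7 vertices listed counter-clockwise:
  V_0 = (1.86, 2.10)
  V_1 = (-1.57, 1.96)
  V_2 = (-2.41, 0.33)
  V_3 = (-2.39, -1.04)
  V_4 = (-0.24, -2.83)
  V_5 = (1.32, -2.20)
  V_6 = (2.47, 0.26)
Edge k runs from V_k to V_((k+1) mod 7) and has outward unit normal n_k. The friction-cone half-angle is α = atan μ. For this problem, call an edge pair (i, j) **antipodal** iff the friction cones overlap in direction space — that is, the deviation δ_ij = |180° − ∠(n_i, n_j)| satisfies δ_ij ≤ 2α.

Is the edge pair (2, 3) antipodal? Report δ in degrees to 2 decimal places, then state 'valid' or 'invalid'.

δ = 130.62°, invalid

α = atan 0.65 = 33.02°;  2α = 66.05°
edge 2: e_2 = (+0.02, -1.37);  n_2 = (-0.9999, -0.0146)
edge 3: e_3 = (+2.15, -1.79);  n_3 = (-0.6398, -0.7685)
∠(n_2, n_3) = 49.38°
δ = |180° − 49.38°| = 130.62°
130.62° > 2α = 66.05°  →  invalid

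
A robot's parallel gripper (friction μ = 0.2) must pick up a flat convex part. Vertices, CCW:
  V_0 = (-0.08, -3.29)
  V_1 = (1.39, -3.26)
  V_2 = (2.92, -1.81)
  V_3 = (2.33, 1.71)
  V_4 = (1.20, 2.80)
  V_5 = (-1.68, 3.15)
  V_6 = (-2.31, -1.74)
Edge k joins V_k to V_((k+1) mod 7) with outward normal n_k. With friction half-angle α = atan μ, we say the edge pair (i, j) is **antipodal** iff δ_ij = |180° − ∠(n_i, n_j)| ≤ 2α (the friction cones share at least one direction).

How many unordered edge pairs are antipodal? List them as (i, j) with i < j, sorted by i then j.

count = 3; pairs: (0,4), (2,5), (3,6)

α = atan 0.2 = 11.31°;  2α = 22.62°
n_0 = (+0.0204, -0.9998)
n_1 = (+0.6879, -0.7258)
n_2 = (+0.9862, +0.1653)
n_3 = (+0.6943, +0.7197)
n_4 = (+0.1206, +0.9927)
n_5 = (-0.9918, +0.1278)
n_6 = (-0.5707, -0.8211)
  (0,1): δ = 137.71°  ·
  (0,2): δ = 81.65°  ·
  (0,3): δ = 45.14°  ·
  (0,4): δ = 8.10°  ✓
  (0,5): δ = 81.49°  ·
  (0,6): δ = 144.03°  ·
  (1,2): δ = 123.95°  ·
  (1,3): δ = 87.43°  ·
  (1,4): δ = 50.39°  ·
  (1,5): δ = 39.20°  ·
  (1,6): δ = 101.74°  ·
  (2,3): δ = 143.48°  ·
  (2,4): δ = 106.44°  ·
  (2,5): δ = 16.86°  ✓
  (2,6): δ = 45.68°  ·
  (3,4): δ = 142.96°  ·
  (3,5): δ = 53.37°  ·
  (3,6): δ = 9.17°  ✓
  (4,5): δ = 90.41°  ·
  (4,6): δ = 27.87°  ·
  (5,6): δ = 117.46°  ·
antipodal pairs: 3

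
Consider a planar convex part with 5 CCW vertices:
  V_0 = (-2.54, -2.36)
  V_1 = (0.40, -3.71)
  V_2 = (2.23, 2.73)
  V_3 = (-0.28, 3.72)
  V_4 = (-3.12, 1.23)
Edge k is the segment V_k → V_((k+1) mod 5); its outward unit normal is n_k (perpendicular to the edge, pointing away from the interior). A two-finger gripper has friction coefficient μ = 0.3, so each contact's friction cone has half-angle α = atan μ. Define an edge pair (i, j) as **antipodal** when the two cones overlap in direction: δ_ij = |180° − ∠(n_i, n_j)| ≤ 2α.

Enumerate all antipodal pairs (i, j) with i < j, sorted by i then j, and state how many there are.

α = atan 0.3 = 16.70°;  2α = 33.40°
n_0 = (-0.4173, -0.9088)
n_1 = (+0.9619, -0.2733)
n_2 = (+0.3669, +0.9303)
n_3 = (-0.6593, +0.7519)
n_4 = (-0.9872, -0.1595)
  (0,1): δ = 81.20°  ·
  (0,2): δ = 3.14°  ✓
  (0,3): δ = 65.91°  ·
  (0,4): δ = 123.84°  ·
  (1,2): δ = 95.66°  ·
  (1,3): δ = 32.89°  ✓
  (1,4): δ = 25.04°  ✓
  (2,3): δ = 117.23°  ·
  (2,4): δ = 59.30°  ·
  (3,4): δ = 122.07°  ·
antipodal pairs: 3

count = 3; pairs: (0,2), (1,3), (1,4)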